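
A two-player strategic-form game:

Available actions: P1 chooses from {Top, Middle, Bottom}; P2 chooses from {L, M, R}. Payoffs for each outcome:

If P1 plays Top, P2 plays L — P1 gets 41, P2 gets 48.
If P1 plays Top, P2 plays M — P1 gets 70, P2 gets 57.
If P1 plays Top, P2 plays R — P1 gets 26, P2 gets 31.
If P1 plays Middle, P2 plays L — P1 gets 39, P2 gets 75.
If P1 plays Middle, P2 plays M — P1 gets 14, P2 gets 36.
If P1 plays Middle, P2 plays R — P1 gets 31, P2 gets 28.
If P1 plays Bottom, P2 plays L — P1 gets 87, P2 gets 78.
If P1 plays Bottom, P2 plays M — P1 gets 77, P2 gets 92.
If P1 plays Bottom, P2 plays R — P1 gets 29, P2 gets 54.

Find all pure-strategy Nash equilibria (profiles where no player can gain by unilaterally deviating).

(Top, L): P1 can switch to Bottom (41 → 87). Not NE.
(Top, M): P1 can switch to Bottom (70 → 77). Not NE.
(Top, R): P1 can switch to Middle (26 → 31). Not NE.
(Middle, L): P1 can switch to Top (39 → 41). Not NE.
(Middle, M): P1 can switch to Top (14 → 70). Not NE.
(Middle, R): P2 can switch to L (28 → 75). Not NE.
(Bottom, L): P2 can switch to M (78 → 92). Not NE.
(Bottom, M): P1 gets 77, best alternative 70; P2 gets 92, best alternative 78. No profitable deviation — NE.
(Bottom, R): P1 can switch to Middle (29 → 31). Not NE.

Pure NE: (Bottom, M)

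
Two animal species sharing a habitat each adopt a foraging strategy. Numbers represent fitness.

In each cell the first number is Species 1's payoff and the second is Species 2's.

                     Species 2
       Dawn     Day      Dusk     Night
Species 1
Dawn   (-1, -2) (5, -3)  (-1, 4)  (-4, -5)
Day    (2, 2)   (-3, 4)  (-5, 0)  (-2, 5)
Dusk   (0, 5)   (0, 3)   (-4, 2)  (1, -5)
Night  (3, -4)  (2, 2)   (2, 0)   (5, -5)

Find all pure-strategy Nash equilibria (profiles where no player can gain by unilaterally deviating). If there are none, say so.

This game has no pure Nash equilibrium.

For each strategy profile, look for a profitable unilateral deviation.
(Dawn, Dawn): Species 1 can switch to Day (-1 → 2). Not NE.
(Dawn, Day): Species 2 can switch to Dawn (-3 → -2). Not NE.
(Dawn, Dusk): Species 1 can switch to Night (-1 → 2). Not NE.
(Dawn, Night): Species 1 can switch to Day (-4 → -2). Not NE.
(Day, Dawn): Species 1 can switch to Night (2 → 3). Not NE.
(Day, Day): Species 1 can switch to Dawn (-3 → 5). Not NE.
(Day, Dusk): Species 1 can switch to Dawn (-5 → -1). Not NE.
(Day, Night): Species 1 can switch to Dusk (-2 → 1). Not NE.
(The remaining 8 profiles each have a profitable deviation by the same check.)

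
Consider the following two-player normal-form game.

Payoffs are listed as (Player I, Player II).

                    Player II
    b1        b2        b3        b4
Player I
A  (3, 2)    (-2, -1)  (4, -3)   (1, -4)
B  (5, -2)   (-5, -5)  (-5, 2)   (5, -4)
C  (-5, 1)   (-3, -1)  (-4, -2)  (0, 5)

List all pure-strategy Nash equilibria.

(A, b1): Player I can switch to B (3 → 5). Not NE.
(A, b2): Player II can switch to b1 (-1 → 2). Not NE.
(A, b3): Player II can switch to b1 (-3 → 2). Not NE.
(A, b4): Player I can switch to B (1 → 5). Not NE.
(B, b1): Player II can switch to b3 (-2 → 2). Not NE.
(B, b2): Player I can switch to A (-5 → -2). Not NE.
(B, b3): Player I can switch to A (-5 → 4). Not NE.
(B, b4): Player II can switch to b1 (-4 → -2). Not NE.
(The remaining 4 profiles each have a profitable deviation by the same check.)

This game has no pure Nash equilibrium.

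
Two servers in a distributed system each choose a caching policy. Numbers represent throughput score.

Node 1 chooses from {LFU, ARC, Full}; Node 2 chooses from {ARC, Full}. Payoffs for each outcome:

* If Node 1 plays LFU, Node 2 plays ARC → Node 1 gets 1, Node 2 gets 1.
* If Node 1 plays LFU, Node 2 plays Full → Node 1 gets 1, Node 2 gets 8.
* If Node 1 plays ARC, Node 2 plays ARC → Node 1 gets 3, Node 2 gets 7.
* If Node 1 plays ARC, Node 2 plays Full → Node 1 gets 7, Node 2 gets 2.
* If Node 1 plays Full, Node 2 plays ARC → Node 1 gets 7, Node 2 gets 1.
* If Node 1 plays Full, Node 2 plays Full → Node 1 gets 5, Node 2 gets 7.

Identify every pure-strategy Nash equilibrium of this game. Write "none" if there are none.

For each strategy profile, look for a profitable unilateral deviation.
(LFU, ARC): Node 1 can switch to ARC (1 → 3). Not NE.
(LFU, Full): Node 1 can switch to ARC (1 → 7). Not NE.
(ARC, ARC): Node 1 can switch to Full (3 → 7). Not NE.
(ARC, Full): Node 2 can switch to ARC (2 → 7). Not NE.
(Full, ARC): Node 2 can switch to Full (1 → 7). Not NE.
(Full, Full): Node 1 can switch to ARC (5 → 7). Not NE.

There is no pure-strategy Nash equilibrium.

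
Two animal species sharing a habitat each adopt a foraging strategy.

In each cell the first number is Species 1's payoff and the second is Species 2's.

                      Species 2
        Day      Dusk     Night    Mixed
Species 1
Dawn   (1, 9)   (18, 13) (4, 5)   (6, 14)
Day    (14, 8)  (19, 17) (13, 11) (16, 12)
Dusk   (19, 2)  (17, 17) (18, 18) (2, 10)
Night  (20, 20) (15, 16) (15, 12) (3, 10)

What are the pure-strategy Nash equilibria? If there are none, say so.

Pure-strategy Nash equilibria: (Day, Dusk), (Dusk, Night), (Night, Day)

(Dawn, Day): Species 1 can switch to Day (1 → 14). Not NE.
(Dawn, Dusk): Species 1 can switch to Day (18 → 19). Not NE.
(Dawn, Night): Species 1 can switch to Day (4 → 13). Not NE.
(Dawn, Mixed): Species 1 can switch to Day (6 → 16). Not NE.
(Day, Day): Species 1 can switch to Dusk (14 → 19). Not NE.
(Day, Dusk): Species 1 gets 19, best alternative 18; Species 2 gets 17, best alternative 12. No profitable deviation — NE.
(Day, Night): Species 1 can switch to Dusk (13 → 18). Not NE.
(Day, Mixed): Species 2 can switch to Dusk (12 → 17). Not NE.
(Dusk, Day): Species 1 can switch to Night (19 → 20). Not NE.
(Dusk, Dusk): Species 1 can switch to Dawn (17 → 18). Not NE.
(Dusk, Night): Species 1 gets 18, best alternative 15; Species 2 gets 18, best alternative 17. No profitable deviation — NE.
(Dusk, Mixed): Species 1 can switch to Dawn (2 → 6). Not NE.
(Night, Day): Species 1 gets 20, best alternative 19; Species 2 gets 20, best alternative 16. No profitable deviation — NE.
(The remaining 3 profiles each have a profitable deviation by the same check.)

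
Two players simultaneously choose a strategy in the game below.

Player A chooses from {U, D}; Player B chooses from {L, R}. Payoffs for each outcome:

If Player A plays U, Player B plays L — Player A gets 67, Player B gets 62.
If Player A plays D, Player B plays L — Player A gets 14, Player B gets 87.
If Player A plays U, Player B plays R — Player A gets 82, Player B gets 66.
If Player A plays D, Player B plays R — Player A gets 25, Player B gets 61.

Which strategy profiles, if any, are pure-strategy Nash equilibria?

The unique pure-strategy Nash equilibrium is (U, R).

(U, L): Player B can switch to R (62 → 66). Not NE.
(U, R): Player A gets 82, best alternative 25; Player B gets 66, best alternative 62. No profitable deviation — NE.
(D, L): Player A can switch to U (14 → 67). Not NE.
(D, R): Player A can switch to U (25 → 82). Not NE.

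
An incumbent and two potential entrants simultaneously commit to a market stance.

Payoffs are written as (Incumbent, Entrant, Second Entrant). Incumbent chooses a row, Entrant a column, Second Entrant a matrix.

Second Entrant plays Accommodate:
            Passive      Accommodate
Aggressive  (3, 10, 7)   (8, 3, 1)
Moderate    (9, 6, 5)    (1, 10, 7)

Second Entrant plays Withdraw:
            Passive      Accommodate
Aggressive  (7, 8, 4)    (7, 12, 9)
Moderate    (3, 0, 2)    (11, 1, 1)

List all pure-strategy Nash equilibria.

For each strategy profile, look for a profitable unilateral deviation.
(Aggressive, Passive, Accommodate): Incumbent can switch to Moderate (3 → 9). Not NE.
(Aggressive, Passive, Withdraw): Entrant can switch to Accommodate (8 → 12). Not NE.
(Aggressive, Accommodate, Accommodate): Entrant can switch to Passive (3 → 10). Not NE.
(Aggressive, Accommodate, Withdraw): Incumbent can switch to Moderate (7 → 11). Not NE.
(Moderate, Passive, Accommodate): Entrant can switch to Accommodate (6 → 10). Not NE.
(Moderate, Passive, Withdraw): Incumbent can switch to Aggressive (3 → 7). Not NE.
(Moderate, Accommodate, Accommodate): Incumbent can switch to Aggressive (1 → 8). Not NE.
(Moderate, Accommodate, Withdraw): Second Entrant can switch to Accommodate (1 → 7). Not NE.

none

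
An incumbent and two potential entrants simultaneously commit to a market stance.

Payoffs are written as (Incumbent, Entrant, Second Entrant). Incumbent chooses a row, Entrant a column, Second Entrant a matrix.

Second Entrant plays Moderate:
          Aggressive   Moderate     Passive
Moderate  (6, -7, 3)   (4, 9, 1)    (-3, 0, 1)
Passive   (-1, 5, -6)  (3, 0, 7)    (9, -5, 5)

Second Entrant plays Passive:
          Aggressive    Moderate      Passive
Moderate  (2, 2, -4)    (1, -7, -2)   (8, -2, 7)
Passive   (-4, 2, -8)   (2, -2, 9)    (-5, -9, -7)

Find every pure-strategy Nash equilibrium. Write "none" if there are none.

Incumbent against (Aggressive, Moderate): payoffs 6, -1 → best response Moderate.
Incumbent against (Aggressive, Passive): payoffs 2, -4 → best response Moderate.
Incumbent against (Moderate, Moderate): payoffs 4, 3 → best response Moderate.
Incumbent against (Moderate, Passive): payoffs 1, 2 → best response Passive.
Incumbent against (Passive, Moderate): payoffs -3, 9 → best response Passive.
Incumbent against (Passive, Passive): payoffs 8, -5 → best response Moderate.
Entrant against (Moderate, Moderate): payoffs -7, 9, 0 → best response Moderate.
Entrant against (Moderate, Passive): payoffs 2, -7, -2 → best response Aggressive.
Entrant against (Passive, Moderate): payoffs 5, 0, -5 → best response Aggressive.
Entrant against (Passive, Passive): payoffs 2, -2, -9 → best response Aggressive.
Second Entrant against (Moderate, Aggressive): payoffs 3, -4 → best response Moderate.
Second Entrant against (Moderate, Moderate): payoffs 1, -2 → best response Moderate.
Second Entrant against (Moderate, Passive): payoffs 1, 7 → best response Passive.
Second Entrant against (Passive, Aggressive): payoffs -6, -8 → best response Moderate.
Second Entrant against (Passive, Moderate): payoffs 7, 9 → best response Passive.
Second Entrant against (Passive, Passive): payoffs 5, -7 → best response Moderate.
Mutual best responses: (Moderate, Moderate, Moderate).

The unique pure-strategy Nash equilibrium is (Moderate, Moderate, Moderate).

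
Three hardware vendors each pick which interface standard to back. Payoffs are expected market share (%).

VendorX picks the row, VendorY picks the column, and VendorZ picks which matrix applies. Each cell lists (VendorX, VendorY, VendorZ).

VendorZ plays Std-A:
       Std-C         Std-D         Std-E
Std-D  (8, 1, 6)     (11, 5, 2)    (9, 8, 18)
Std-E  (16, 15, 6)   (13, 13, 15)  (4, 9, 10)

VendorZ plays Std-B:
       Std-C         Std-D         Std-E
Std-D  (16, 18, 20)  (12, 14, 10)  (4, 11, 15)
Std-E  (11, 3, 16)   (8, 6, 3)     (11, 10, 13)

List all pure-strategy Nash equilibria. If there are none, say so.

Mark each player's best response to every combination of opponents' strategies; a profile where every player is best-responding is a pure Nash equilibrium.
VendorX against (Std-C, Std-A): payoffs 8, 16 → best response Std-E.
VendorX against (Std-C, Std-B): payoffs 16, 11 → best response Std-D.
VendorX against (Std-D, Std-A): payoffs 11, 13 → best response Std-E.
VendorX against (Std-D, Std-B): payoffs 12, 8 → best response Std-D.
VendorX against (Std-E, Std-A): payoffs 9, 4 → best response Std-D.
VendorX against (Std-E, Std-B): payoffs 4, 11 → best response Std-E.
VendorY against (Std-D, Std-A): payoffs 1, 5, 8 → best response Std-E.
VendorY against (Std-D, Std-B): payoffs 18, 14, 11 → best response Std-C.
VendorY against (Std-E, Std-A): payoffs 15, 13, 9 → best response Std-C.
VendorY against (Std-E, Std-B): payoffs 3, 6, 10 → best response Std-E.
VendorZ against (Std-D, Std-C): payoffs 6, 20 → best response Std-B.
VendorZ against (Std-D, Std-D): payoffs 2, 10 → best response Std-B.
VendorZ against (Std-D, Std-E): payoffs 18, 15 → best response Std-A.
VendorZ against (Std-E, Std-C): payoffs 6, 16 → best response Std-B.
VendorZ against (Std-E, Std-D): payoffs 15, 3 → best response Std-A.
VendorZ against (Std-E, Std-E): payoffs 10, 13 → best response Std-B.
Mutual best responses: (Std-D, Std-C, Std-B); (Std-D, Std-E, Std-A); (Std-E, Std-E, Std-B).

(Std-D, Std-C, Std-B) and (Std-D, Std-E, Std-A) and (Std-E, Std-E, Std-B)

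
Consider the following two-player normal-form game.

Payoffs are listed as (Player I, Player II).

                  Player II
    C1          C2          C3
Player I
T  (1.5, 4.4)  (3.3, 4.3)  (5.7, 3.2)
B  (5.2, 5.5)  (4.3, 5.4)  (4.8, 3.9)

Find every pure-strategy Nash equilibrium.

For each player, find the best response to each opponent profile; mutual best responses are the pure NE.
Player I against C1: payoffs 1.5, 5.2 → best response B.
Player I against C2: payoffs 3.3, 4.3 → best response B.
Player I against C3: payoffs 5.7, 4.8 → best response T.
Player II against T: payoffs 4.4, 4.3, 3.2 → best response C1.
Player II against B: payoffs 5.5, 5.4, 3.9 → best response C1.
Mutual best responses: (B, C1).

(B, C1)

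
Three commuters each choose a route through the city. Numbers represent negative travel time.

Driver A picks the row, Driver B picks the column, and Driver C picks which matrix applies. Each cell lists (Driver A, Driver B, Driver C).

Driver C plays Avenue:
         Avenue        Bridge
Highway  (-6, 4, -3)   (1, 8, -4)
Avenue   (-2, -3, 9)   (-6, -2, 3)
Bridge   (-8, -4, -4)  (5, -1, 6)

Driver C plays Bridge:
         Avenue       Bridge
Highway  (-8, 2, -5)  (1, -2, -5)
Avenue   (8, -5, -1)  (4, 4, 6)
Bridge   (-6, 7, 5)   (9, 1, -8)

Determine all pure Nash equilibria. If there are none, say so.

Check each profile: it is a Nash equilibrium iff no player can strictly gain by switching unilaterally.
(Highway, Avenue, Avenue): Driver A can switch to Avenue (-6 → -2). Not NE.
(Highway, Avenue, Bridge): Driver A can switch to Avenue (-8 → 8). Not NE.
(Highway, Bridge, Avenue): Driver A can switch to Bridge (1 → 5). Not NE.
(Highway, Bridge, Bridge): Driver A can switch to Avenue (1 → 4). Not NE.
(Avenue, Avenue, Avenue): Driver B can switch to Bridge (-3 → -2). Not NE.
(Avenue, Avenue, Bridge): Driver B can switch to Bridge (-5 → 4). Not NE.
(Bridge, Bridge, Avenue): Driver A gets 5, best alternative 1; Driver B gets -1, best alternative -4; Driver C gets 6, best alternative -8. No profitable deviation — NE.
(The remaining 5 profiles each have a profitable deviation by the same check.)

The unique pure-strategy Nash equilibrium is (Bridge, Bridge, Avenue).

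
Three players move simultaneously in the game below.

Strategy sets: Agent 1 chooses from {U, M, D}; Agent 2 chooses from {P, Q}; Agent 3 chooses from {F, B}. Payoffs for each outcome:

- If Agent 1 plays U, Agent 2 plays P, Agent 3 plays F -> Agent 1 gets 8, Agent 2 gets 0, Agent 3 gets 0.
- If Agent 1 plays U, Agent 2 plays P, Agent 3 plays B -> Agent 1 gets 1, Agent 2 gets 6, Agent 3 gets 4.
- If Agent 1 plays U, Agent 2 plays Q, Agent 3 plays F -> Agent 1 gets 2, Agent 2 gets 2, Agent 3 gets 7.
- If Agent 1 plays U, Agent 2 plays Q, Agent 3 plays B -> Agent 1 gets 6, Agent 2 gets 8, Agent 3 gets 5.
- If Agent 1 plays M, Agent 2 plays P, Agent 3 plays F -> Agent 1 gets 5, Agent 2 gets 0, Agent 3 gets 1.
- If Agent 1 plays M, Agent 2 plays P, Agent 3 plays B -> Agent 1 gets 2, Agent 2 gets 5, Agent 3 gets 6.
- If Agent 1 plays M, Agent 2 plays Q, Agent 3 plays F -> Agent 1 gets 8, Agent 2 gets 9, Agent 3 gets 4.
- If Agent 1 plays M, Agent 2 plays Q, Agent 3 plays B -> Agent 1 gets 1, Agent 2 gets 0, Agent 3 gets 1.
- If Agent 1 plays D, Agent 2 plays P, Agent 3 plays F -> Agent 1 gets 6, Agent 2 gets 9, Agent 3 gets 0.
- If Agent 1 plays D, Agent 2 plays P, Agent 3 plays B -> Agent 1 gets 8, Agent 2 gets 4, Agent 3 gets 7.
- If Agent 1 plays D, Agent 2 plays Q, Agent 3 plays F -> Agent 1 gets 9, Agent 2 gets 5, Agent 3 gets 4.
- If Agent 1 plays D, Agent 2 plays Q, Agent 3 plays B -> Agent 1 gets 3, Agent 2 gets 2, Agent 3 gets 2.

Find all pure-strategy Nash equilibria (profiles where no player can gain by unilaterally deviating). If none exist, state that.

Agent 1 against (P, F): payoffs 8, 5, 6 → best response U.
Agent 1 against (P, B): payoffs 1, 2, 8 → best response D.
Agent 1 against (Q, F): payoffs 2, 8, 9 → best response D.
Agent 1 against (Q, B): payoffs 6, 1, 3 → best response U.
Agent 2 against (U, F): payoffs 0, 2 → best response Q.
Agent 2 against (U, B): payoffs 6, 8 → best response Q.
Agent 2 against (M, F): payoffs 0, 9 → best response Q.
Agent 2 against (M, B): payoffs 5, 0 → best response P.
Agent 2 against (D, F): payoffs 9, 5 → best response P.
Agent 2 against (D, B): payoffs 4, 2 → best response P.
Agent 3 against (U, P): payoffs 0, 4 → best response B.
Agent 3 against (U, Q): payoffs 7, 5 → best response F.
Agent 3 against (M, P): payoffs 1, 6 → best response B.
Agent 3 against (M, Q): payoffs 4, 1 → best response F.
Agent 3 against (D, P): payoffs 0, 7 → best response B.
Agent 3 against (D, Q): payoffs 4, 2 → best response F.
Mutual best responses: (D, P, B).

Pure NE: (D, P, B)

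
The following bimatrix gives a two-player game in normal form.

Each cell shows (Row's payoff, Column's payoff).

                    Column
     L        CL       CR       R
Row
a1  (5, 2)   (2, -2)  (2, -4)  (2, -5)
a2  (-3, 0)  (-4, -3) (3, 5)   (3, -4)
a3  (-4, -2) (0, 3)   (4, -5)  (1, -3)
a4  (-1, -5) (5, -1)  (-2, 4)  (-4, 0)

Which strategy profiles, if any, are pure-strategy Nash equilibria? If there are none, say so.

(a1, L): Row gets 5, best alternative -1; Column gets 2, best alternative -2. No profitable deviation — NE.
(a1, CL): Row can switch to a4 (2 → 5). Not NE.
(a1, CR): Row can switch to a2 (2 → 3). Not NE.
(a1, R): Row can switch to a2 (2 → 3). Not NE.
(a2, L): Row can switch to a1 (-3 → 5). Not NE.
(a2, CL): Row can switch to a1 (-4 → 2). Not NE.
(a2, CR): Row can switch to a3 (3 → 4). Not NE.
(a2, R): Column can switch to L (-4 → 0). Not NE.
(a3, L): Row can switch to a1 (-4 → 5). Not NE.
(a3, CL): Row can switch to a1 (0 → 2). Not NE.
(a3, CR): Column can switch to L (-5 → -2). Not NE.
(a3, R): Row can switch to a1 (1 → 2). Not NE.
(a4, L): Row can switch to a1 (-1 → 5). Not NE.
(The remaining 3 profiles each have a profitable deviation by the same check.)

The unique pure-strategy Nash equilibrium is (a1, L).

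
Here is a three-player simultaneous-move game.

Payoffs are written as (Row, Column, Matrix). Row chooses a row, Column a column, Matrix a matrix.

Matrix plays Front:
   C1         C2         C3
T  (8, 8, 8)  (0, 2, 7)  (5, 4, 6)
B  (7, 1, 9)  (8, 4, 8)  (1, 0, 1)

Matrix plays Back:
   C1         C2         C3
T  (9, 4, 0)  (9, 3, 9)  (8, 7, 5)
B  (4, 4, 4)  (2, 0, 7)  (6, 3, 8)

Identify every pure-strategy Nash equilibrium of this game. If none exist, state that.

(T, C1, Front): Row gets 8, best alternative 7; Column gets 8, best alternative 4; Matrix gets 8, best alternative 0. No profitable deviation — NE.
(T, C1, Back): Column can switch to C3 (4 → 7). Not NE.
(T, C2, Front): Row can switch to B (0 → 8). Not NE.
(T, C2, Back): Column can switch to C1 (3 → 4). Not NE.
(T, C3, Front): Column can switch to C1 (4 → 8). Not NE.
(T, C3, Back): Matrix can switch to Front (5 → 6). Not NE.
(B, C1, Front): Row can switch to T (7 → 8). Not NE.
(B, C2, Front): Row gets 8, best alternative 0; Column gets 4, best alternative 1; Matrix gets 8, best alternative 7. No profitable deviation — NE.
(The remaining 4 profiles each have a profitable deviation by the same check.)

(T, C1, Front); (B, C2, Front)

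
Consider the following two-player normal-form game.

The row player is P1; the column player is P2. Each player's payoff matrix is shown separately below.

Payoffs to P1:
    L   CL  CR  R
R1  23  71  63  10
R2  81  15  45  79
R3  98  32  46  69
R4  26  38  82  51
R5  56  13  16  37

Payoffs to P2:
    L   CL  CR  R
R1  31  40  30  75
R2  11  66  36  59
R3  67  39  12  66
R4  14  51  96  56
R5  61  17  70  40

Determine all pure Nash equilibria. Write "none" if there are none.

P1 against L: payoffs 23, 81, 98, 26, 56 → best response R3.
P1 against CL: payoffs 71, 15, 32, 38, 13 → best response R1.
P1 against CR: payoffs 63, 45, 46, 82, 16 → best response R4.
P1 against R: payoffs 10, 79, 69, 51, 37 → best response R2.
P2 against R1: payoffs 31, 40, 30, 75 → best response R.
P2 against R2: payoffs 11, 66, 36, 59 → best response CL.
P2 against R3: payoffs 67, 39, 12, 66 → best response L.
P2 against R4: payoffs 14, 51, 96, 56 → best response CR.
P2 against R5: payoffs 61, 17, 70, 40 → best response CR.
Mutual best responses: (R3, L); (R4, CR).

Pure-strategy Nash equilibria: (R3, L), (R4, CR)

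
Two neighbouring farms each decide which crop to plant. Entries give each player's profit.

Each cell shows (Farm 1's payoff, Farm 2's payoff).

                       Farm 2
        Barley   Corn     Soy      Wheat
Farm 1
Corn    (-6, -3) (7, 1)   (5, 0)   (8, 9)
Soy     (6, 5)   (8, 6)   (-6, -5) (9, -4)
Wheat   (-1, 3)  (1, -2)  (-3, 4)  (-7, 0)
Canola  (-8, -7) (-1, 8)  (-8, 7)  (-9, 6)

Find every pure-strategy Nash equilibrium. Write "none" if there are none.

The unique pure-strategy Nash equilibrium is (Soy, Corn).

Mark each player's best response to every combination of opponents' strategies; a profile where every player is best-responding is a pure Nash equilibrium.
Farm 1 against Barley: payoffs -6, 6, -1, -8 → best response Soy.
Farm 1 against Corn: payoffs 7, 8, 1, -1 → best response Soy.
Farm 1 against Soy: payoffs 5, -6, -3, -8 → best response Corn.
Farm 1 against Wheat: payoffs 8, 9, -7, -9 → best response Soy.
Farm 2 against Corn: payoffs -3, 1, 0, 9 → best response Wheat.
Farm 2 against Soy: payoffs 5, 6, -5, -4 → best response Corn.
Farm 2 against Wheat: payoffs 3, -2, 4, 0 → best response Soy.
Farm 2 against Canola: payoffs -7, 8, 7, 6 → best response Corn.
Mutual best responses: (Soy, Corn).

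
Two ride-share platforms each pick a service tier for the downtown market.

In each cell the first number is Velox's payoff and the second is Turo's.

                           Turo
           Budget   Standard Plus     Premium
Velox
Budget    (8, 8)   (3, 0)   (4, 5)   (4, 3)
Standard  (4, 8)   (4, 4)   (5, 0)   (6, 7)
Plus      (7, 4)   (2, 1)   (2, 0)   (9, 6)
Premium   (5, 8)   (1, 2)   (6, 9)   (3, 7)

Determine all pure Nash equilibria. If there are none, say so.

(Budget, Budget); (Plus, Premium); (Premium, Plus)

Velox against Budget: payoffs 8, 4, 7, 5 → best response Budget.
Velox against Standard: payoffs 3, 4, 2, 1 → best response Standard.
Velox against Plus: payoffs 4, 5, 2, 6 → best response Premium.
Velox against Premium: payoffs 4, 6, 9, 3 → best response Plus.
Turo against Budget: payoffs 8, 0, 5, 3 → best response Budget.
Turo against Standard: payoffs 8, 4, 0, 7 → best response Budget.
Turo against Plus: payoffs 4, 1, 0, 6 → best response Premium.
Turo against Premium: payoffs 8, 2, 9, 7 → best response Plus.
Mutual best responses: (Budget, Budget); (Plus, Premium); (Premium, Plus).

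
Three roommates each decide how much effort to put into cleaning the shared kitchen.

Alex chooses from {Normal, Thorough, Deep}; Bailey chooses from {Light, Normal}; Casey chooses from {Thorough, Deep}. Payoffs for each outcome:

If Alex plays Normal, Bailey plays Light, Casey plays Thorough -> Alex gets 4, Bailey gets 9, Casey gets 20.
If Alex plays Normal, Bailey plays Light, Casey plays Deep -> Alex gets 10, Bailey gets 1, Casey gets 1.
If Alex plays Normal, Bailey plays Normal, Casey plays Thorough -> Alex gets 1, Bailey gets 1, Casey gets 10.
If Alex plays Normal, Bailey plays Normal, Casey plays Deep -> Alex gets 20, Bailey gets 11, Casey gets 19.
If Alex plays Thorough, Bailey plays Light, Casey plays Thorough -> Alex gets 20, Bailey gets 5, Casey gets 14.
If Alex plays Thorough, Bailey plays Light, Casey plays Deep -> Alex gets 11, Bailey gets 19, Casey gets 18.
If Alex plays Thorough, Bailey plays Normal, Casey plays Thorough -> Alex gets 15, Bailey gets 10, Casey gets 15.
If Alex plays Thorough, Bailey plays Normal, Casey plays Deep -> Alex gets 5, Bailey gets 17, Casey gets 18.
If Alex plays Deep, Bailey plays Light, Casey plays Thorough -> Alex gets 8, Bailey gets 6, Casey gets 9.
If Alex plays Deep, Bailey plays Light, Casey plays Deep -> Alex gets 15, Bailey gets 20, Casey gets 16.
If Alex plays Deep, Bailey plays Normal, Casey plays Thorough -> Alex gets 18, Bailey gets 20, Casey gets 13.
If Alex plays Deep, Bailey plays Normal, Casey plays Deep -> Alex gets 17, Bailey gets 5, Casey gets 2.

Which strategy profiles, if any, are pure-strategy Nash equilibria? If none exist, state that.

Alex against (Light, Thorough): payoffs 4, 20, 8 → best response Thorough.
Alex against (Light, Deep): payoffs 10, 11, 15 → best response Deep.
Alex against (Normal, Thorough): payoffs 1, 15, 18 → best response Deep.
Alex against (Normal, Deep): payoffs 20, 5, 17 → best response Normal.
Bailey against (Normal, Thorough): payoffs 9, 1 → best response Light.
Bailey against (Normal, Deep): payoffs 1, 11 → best response Normal.
Bailey against (Thorough, Thorough): payoffs 5, 10 → best response Normal.
Bailey against (Thorough, Deep): payoffs 19, 17 → best response Light.
Bailey against (Deep, Thorough): payoffs 6, 20 → best response Normal.
Bailey against (Deep, Deep): payoffs 20, 5 → best response Light.
Casey against (Normal, Light): payoffs 20, 1 → best response Thorough.
Casey against (Normal, Normal): payoffs 10, 19 → best response Deep.
Casey against (Thorough, Light): payoffs 14, 18 → best response Deep.
Casey against (Thorough, Normal): payoffs 15, 18 → best response Deep.
Casey against (Deep, Light): payoffs 9, 16 → best response Deep.
Casey against (Deep, Normal): payoffs 13, 2 → best response Thorough.
Mutual best responses: (Normal, Normal, Deep); (Deep, Light, Deep); (Deep, Normal, Thorough).

The pure Nash equilibria are (Normal, Normal, Deep) and (Deep, Light, Deep) and (Deep, Normal, Thorough).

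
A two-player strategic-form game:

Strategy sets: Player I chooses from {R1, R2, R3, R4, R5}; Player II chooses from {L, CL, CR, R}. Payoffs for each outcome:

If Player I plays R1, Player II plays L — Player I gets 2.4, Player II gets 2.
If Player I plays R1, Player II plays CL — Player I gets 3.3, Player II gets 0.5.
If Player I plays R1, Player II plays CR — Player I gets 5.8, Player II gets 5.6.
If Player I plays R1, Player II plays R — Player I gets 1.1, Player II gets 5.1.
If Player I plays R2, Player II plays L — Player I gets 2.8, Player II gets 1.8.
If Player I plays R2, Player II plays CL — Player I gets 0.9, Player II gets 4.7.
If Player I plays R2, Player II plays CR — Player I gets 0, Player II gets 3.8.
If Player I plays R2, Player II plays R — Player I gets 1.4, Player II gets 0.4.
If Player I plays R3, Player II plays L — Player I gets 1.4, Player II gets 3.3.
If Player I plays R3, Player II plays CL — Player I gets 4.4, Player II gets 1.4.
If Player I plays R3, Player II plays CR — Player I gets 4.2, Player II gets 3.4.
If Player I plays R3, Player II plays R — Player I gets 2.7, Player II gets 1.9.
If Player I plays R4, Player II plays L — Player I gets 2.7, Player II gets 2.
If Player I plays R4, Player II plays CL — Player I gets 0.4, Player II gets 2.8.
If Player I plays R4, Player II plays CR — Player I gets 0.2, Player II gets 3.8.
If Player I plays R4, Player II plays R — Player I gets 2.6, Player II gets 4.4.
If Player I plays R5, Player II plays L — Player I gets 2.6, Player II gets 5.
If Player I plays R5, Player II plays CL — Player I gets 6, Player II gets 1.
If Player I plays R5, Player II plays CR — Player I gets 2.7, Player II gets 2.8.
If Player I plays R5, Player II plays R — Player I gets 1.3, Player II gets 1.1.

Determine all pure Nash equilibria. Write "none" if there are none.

The unique pure-strategy Nash equilibrium is (R1, CR).

For each strategy profile, look for a profitable unilateral deviation.
(R1, L): Player I can switch to R2 (2.4 → 2.8). Not NE.
(R1, CL): Player I can switch to R3 (3.3 → 4.4). Not NE.
(R1, CR): Player I gets 5.8, best alternative 4.2; Player II gets 5.6, best alternative 5.1. No profitable deviation — NE.
(R1, R): Player I can switch to R2 (1.1 → 1.4). Not NE.
(R2, L): Player II can switch to CL (1.8 → 4.7). Not NE.
(R2, CL): Player I can switch to R1 (0.9 → 3.3). Not NE.
(R2, CR): Player I can switch to R1 (0 → 5.8). Not NE.
(R2, R): Player I can switch to R3 (1.4 → 2.7). Not NE.
(R3, L): Player I can switch to R1 (1.4 → 2.4). Not NE.
(R3, CL): Player I can switch to R5 (4.4 → 6). Not NE.
(R3, CR): Player I can switch to R1 (4.2 → 5.8). Not NE.
(R3, R): Player II can switch to L (1.9 → 3.3). Not NE.
(R4, L): Player I can switch to R2 (2.7 → 2.8). Not NE.
(The remaining 7 profiles each have a profitable deviation by the same check.)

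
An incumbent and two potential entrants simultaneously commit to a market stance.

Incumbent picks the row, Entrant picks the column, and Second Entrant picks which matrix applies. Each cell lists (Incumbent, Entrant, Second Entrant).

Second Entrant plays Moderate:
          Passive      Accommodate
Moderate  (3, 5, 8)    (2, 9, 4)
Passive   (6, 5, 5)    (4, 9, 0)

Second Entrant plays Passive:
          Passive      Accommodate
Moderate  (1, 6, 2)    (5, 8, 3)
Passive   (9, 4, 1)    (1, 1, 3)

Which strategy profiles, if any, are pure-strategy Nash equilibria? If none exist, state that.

Incumbent against (Passive, Moderate): payoffs 3, 6 → best response Passive.
Incumbent against (Passive, Passive): payoffs 1, 9 → best response Passive.
Incumbent against (Accommodate, Moderate): payoffs 2, 4 → best response Passive.
Incumbent against (Accommodate, Passive): payoffs 5, 1 → best response Moderate.
Entrant against (Moderate, Moderate): payoffs 5, 9 → best response Accommodate.
Entrant against (Moderate, Passive): payoffs 6, 8 → best response Accommodate.
Entrant against (Passive, Moderate): payoffs 5, 9 → best response Accommodate.
Entrant against (Passive, Passive): payoffs 4, 1 → best response Passive.
Second Entrant against (Moderate, Passive): payoffs 8, 2 → best response Moderate.
Second Entrant against (Moderate, Accommodate): payoffs 4, 3 → best response Moderate.
Second Entrant against (Passive, Passive): payoffs 5, 1 → best response Moderate.
Second Entrant against (Passive, Accommodate): payoffs 0, 3 → best response Passive.
No profile is a mutual best response for all players.

There is no pure-strategy Nash equilibrium.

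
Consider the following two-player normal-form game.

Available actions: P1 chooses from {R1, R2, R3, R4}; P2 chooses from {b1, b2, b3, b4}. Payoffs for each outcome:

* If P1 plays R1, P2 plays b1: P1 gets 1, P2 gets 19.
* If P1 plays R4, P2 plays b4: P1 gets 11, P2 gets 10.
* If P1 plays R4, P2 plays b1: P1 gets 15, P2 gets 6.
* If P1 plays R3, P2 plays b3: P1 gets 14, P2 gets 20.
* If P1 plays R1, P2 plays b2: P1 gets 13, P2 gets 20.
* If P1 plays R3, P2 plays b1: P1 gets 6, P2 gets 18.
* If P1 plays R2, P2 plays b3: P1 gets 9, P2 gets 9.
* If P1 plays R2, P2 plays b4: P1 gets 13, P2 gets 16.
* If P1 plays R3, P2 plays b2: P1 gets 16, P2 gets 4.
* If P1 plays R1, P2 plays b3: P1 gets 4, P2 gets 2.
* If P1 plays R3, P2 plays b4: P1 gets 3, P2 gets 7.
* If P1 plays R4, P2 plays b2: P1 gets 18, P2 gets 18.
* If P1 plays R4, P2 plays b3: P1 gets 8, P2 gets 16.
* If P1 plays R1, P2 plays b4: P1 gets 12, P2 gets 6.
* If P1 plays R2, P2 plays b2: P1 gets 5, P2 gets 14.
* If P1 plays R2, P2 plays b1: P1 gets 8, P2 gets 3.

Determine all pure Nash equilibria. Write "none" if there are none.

(R1, b1): P1 can switch to R2 (1 → 8). Not NE.
(R1, b2): P1 can switch to R3 (13 → 16). Not NE.
(R1, b3): P1 can switch to R2 (4 → 9). Not NE.
(R1, b4): P1 can switch to R2 (12 → 13). Not NE.
(R2, b1): P1 can switch to R4 (8 → 15). Not NE.
(R2, b2): P1 can switch to R1 (5 → 13). Not NE.
(R2, b4): P1 gets 13, best alternative 12; P2 gets 16, best alternative 14. No profitable deviation — NE.
(R3, b3): P1 gets 14, best alternative 9; P2 gets 20, best alternative 18. No profitable deviation — NE.
(R4, b2): P1 gets 18, best alternative 16; P2 gets 18, best alternative 16. No profitable deviation — NE.
(The remaining 7 profiles each have a profitable deviation by the same check.)

The pure Nash equilibria are (R2, b4); (R3, b3); (R4, b2).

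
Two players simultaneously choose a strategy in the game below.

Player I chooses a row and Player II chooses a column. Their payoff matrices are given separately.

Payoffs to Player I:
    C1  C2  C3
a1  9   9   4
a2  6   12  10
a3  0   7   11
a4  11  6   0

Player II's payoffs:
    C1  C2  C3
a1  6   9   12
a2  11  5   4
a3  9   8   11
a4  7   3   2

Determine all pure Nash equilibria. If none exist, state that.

(a1, C1): Player I can switch to a4 (9 → 11). Not NE.
(a1, C2): Player I can switch to a2 (9 → 12). Not NE.
(a1, C3): Player I can switch to a2 (4 → 10). Not NE.
(a2, C1): Player I can switch to a1 (6 → 9). Not NE.
(a2, C2): Player II can switch to C1 (5 → 11). Not NE.
(a2, C3): Player I can switch to a3 (10 → 11). Not NE.
(a3, C3): Player I gets 11, best alternative 10; Player II gets 11, best alternative 9. No profitable deviation — NE.
(a4, C1): Player I gets 11, best alternative 9; Player II gets 7, best alternative 3. No profitable deviation — NE.
(The remaining 4 profiles each have a profitable deviation by the same check.)

Pure-strategy Nash equilibria: (a3, C3), (a4, C1)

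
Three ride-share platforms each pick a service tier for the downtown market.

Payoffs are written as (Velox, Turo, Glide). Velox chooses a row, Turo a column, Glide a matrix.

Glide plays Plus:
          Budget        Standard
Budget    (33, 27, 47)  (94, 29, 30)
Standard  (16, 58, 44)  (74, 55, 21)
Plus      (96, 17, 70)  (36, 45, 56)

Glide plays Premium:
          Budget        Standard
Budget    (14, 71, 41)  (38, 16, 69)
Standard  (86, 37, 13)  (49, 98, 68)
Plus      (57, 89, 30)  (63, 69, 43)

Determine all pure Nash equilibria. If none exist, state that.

none

Velox against (Budget, Plus): payoffs 33, 16, 96 → best response Plus.
Velox against (Budget, Premium): payoffs 14, 86, 57 → best response Standard.
Velox against (Standard, Plus): payoffs 94, 74, 36 → best response Budget.
Velox against (Standard, Premium): payoffs 38, 49, 63 → best response Plus.
Turo against (Budget, Plus): payoffs 27, 29 → best response Standard.
Turo against (Budget, Premium): payoffs 71, 16 → best response Budget.
Turo against (Standard, Plus): payoffs 58, 55 → best response Budget.
Turo against (Standard, Premium): payoffs 37, 98 → best response Standard.
Turo against (Plus, Plus): payoffs 17, 45 → best response Standard.
Turo against (Plus, Premium): payoffs 89, 69 → best response Budget.
Glide against (Budget, Budget): payoffs 47, 41 → best response Plus.
Glide against (Budget, Standard): payoffs 30, 69 → best response Premium.
Glide against (Standard, Budget): payoffs 44, 13 → best response Plus.
Glide against (Standard, Standard): payoffs 21, 68 → best response Premium.
Glide against (Plus, Budget): payoffs 70, 30 → best response Plus.
Glide against (Plus, Standard): payoffs 56, 43 → best response Plus.
No profile is a mutual best response for all players.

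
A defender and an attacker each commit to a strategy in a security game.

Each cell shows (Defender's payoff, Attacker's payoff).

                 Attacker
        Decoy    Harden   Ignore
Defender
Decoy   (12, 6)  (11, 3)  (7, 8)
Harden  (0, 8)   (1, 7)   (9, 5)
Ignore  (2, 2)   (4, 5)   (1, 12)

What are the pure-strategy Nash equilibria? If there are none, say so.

For each player, find the best response to each opponent profile; mutual best responses are the pure NE.
Defender against Decoy: payoffs 12, 0, 2 → best response Decoy.
Defender against Harden: payoffs 11, 1, 4 → best response Decoy.
Defender against Ignore: payoffs 7, 9, 1 → best response Harden.
Attacker against Decoy: payoffs 6, 3, 8 → best response Ignore.
Attacker against Harden: payoffs 8, 7, 5 → best response Decoy.
Attacker against Ignore: payoffs 2, 5, 12 → best response Ignore.
No profile is a mutual best response for all players.

There is no pure-strategy Nash equilibrium.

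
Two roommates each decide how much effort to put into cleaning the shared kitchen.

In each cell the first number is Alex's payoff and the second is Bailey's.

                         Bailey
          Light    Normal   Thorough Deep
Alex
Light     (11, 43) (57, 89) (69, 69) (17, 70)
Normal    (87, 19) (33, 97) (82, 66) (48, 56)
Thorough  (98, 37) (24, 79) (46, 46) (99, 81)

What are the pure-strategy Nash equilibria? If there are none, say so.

For each strategy profile, look for a profitable unilateral deviation.
(Light, Light): Alex can switch to Normal (11 → 87). Not NE.
(Light, Normal): Alex gets 57, best alternative 33; Bailey gets 89, best alternative 70. No profitable deviation — NE.
(Light, Thorough): Alex can switch to Normal (69 → 82). Not NE.
(Light, Deep): Alex can switch to Normal (17 → 48). Not NE.
(Normal, Light): Alex can switch to Thorough (87 → 98). Not NE.
(Normal, Normal): Alex can switch to Light (33 → 57). Not NE.
(Normal, Thorough): Bailey can switch to Normal (66 → 97). Not NE.
(Normal, Deep): Alex can switch to Thorough (48 → 99). Not NE.
(Thorough, Light): Bailey can switch to Normal (37 → 79). Not NE.
(Thorough, Deep): Alex gets 99, best alternative 48; Bailey gets 81, best alternative 79. No profitable deviation — NE.
(The remaining 2 profiles each have a profitable deviation by the same check.)

Pure-strategy Nash equilibria: (Light, Normal); (Thorough, Deep)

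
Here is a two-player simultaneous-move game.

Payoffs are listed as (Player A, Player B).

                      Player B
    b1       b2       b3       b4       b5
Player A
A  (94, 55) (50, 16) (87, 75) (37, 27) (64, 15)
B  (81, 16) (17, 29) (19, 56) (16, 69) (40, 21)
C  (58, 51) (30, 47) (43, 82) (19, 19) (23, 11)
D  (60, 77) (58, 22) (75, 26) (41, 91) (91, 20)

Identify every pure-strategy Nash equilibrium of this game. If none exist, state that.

(A, b3); (D, b4)

Player A against b1: payoffs 94, 81, 58, 60 → best response A.
Player A against b2: payoffs 50, 17, 30, 58 → best response D.
Player A against b3: payoffs 87, 19, 43, 75 → best response A.
Player A against b4: payoffs 37, 16, 19, 41 → best response D.
Player A against b5: payoffs 64, 40, 23, 91 → best response D.
Player B against A: payoffs 55, 16, 75, 27, 15 → best response b3.
Player B against B: payoffs 16, 29, 56, 69, 21 → best response b4.
Player B against C: payoffs 51, 47, 82, 19, 11 → best response b3.
Player B against D: payoffs 77, 22, 26, 91, 20 → best response b4.
Mutual best responses: (A, b3); (D, b4).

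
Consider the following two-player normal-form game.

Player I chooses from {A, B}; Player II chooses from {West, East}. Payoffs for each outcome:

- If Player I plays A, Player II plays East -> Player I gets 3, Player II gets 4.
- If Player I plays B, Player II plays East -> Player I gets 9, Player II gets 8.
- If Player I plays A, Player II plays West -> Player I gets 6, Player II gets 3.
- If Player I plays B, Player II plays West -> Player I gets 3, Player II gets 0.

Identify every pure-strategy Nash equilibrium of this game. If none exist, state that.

(A, West): Player II can switch to East (3 → 4). Not NE.
(A, East): Player I can switch to B (3 → 9). Not NE.
(B, West): Player I can switch to A (3 → 6). Not NE.
(B, East): Player I gets 9, best alternative 3; Player II gets 8, best alternative 0. No profitable deviation — NE.

(B, East)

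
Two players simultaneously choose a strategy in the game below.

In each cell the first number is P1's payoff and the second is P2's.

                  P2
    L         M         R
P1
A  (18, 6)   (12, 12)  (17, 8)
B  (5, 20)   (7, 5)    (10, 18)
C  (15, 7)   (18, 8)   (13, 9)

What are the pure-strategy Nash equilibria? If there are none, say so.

P1 against L: payoffs 18, 5, 15 → best response A.
P1 against M: payoffs 12, 7, 18 → best response C.
P1 against R: payoffs 17, 10, 13 → best response A.
P2 against A: payoffs 6, 12, 8 → best response M.
P2 against B: payoffs 20, 5, 18 → best response L.
P2 against C: payoffs 7, 8, 9 → best response R.
No profile is a mutual best response for all players.

No pure-strategy Nash equilibrium.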